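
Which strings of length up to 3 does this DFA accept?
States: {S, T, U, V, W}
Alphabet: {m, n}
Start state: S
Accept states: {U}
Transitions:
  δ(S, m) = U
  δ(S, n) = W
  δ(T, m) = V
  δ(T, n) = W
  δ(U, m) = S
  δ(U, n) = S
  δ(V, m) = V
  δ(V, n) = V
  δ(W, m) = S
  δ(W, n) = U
m, nn, mmm, mnm, nmm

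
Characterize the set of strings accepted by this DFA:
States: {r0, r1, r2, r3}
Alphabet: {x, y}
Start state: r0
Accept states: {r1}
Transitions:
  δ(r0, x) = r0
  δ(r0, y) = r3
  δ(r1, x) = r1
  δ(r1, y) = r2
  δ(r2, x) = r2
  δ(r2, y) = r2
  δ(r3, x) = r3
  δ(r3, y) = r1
Testing a few strings:
  'xyxy' → accept
  'x' → reject
  'yyxy' → reject
  'yxx' → reject
State roles: r0=zero y's; r1=two y's; r2=≥ three y's (dead); r3=one y
All strings over {x,y} containing exactly two y's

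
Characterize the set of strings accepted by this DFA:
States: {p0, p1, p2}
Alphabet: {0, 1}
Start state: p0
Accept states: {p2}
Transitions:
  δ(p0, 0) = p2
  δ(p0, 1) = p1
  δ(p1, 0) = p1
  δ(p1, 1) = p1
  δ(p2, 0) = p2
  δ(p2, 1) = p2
Testing a few strings:
  '1' → reject
  '110' → reject
  '00' → accept
  '10' → reject
State roles: p0=no input read; p1=started with 1 (dead); p2=started with 0
All binary strings starting with 0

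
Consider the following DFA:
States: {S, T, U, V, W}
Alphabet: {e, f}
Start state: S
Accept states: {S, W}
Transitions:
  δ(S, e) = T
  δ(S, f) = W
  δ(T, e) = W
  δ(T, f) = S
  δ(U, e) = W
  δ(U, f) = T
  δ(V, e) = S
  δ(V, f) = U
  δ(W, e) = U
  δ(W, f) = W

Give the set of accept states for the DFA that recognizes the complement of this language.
Complement accept states = All states \ Original accept states
= {S, T, U, V, W} \ {S, W}
{T, U, V}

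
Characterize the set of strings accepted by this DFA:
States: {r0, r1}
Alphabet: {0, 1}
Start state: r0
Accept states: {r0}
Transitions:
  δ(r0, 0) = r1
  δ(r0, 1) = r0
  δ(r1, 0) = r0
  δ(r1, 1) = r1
Testing a few strings:
  '0' → reject
  '11' → accept
  '00' → accept
  '110' → reject
State roles: r0=even number of 0's so far; r1=odd number of 0's so far
All binary strings with an even number of 0's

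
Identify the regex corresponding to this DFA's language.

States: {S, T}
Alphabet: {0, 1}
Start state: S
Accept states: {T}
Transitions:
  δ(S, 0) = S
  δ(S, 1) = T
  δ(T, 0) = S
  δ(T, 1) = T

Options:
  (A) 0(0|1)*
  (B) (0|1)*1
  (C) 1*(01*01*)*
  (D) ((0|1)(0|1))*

Check each option against the DFA on short strings; one disagreement eliminates an option:
  (A) 0(0|1)*: on '0' the DFA goes S → S and rejects (S ∉ Accept), but the regex matches it → eliminate
  (B) (0|1)*1: agrees with the DFA on every string of length ≤ 6
  (C) 1*(01*01*)*: on ε the DFA stays in S and rejects (S ∉ Accept), but the regex matches it → eliminate
  (D) ((0|1)(0|1))*: on ε the DFA stays in S and rejects (S ∉ Accept), but the regex matches it → eliminate
Only (B) is consistent with the DFA.
(B) (0|1)*1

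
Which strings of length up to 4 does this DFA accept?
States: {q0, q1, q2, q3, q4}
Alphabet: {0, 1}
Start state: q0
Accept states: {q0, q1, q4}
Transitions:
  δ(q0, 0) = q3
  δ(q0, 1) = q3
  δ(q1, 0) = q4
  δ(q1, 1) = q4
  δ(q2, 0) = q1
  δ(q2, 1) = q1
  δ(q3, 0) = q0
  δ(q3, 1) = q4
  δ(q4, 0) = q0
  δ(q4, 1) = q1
ε, 00, 01, 10, 11, 010, 011, 110, 111, 0000, 0001, 0010, 0011, 0110, 0111, 1000, 1001, 1010, 1011, 1110, 1111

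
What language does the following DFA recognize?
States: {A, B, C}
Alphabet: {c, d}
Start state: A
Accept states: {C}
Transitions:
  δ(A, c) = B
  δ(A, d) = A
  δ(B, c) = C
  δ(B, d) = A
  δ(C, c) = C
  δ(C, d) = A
Testing a few strings:
  'd' → reject
  'cdd' → reject
  'cddc' → reject
  'dc' → reject
State roles: A=last symbol not c; B=one trailing c; C=two trailing c's
All strings over {c,d} ending with cc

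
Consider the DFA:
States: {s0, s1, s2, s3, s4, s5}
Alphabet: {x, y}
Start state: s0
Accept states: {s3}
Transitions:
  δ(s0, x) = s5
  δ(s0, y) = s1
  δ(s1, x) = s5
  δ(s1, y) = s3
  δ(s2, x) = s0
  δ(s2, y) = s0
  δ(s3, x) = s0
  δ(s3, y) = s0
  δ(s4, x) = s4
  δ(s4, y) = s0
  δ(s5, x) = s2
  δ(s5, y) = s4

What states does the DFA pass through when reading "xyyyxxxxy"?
read 'x': s0 → s5
  read 'y': s5 → s4
  read 'y': s4 → s0
  read 'y': s0 → s1
  read 'x': s1 → s5
  read 'x': s5 → s2
  read 'x': s2 → s0
  read 'x': s0 → s5
  read 'y': s5 → s4
s0 -> s5 -> s4 -> s0 -> s1 -> s5 -> s2 -> s0 -> s5 -> s4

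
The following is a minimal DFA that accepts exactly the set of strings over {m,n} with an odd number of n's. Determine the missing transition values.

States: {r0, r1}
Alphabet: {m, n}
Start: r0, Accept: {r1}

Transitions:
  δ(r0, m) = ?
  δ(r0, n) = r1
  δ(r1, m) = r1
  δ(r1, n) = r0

From the language and accept set, identify what each state tracks — r0: even number of n's so far; r1: odd number of n's so far.
Each missing δ(q, a) is the state matching the new tracked value after reading a.
δ(r0, m) = r0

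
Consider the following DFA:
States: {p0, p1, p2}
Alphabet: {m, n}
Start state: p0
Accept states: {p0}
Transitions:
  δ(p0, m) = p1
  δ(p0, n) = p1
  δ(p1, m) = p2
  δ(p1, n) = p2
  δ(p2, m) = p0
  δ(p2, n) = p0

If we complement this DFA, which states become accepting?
Complement accept states = All states \ Original accept states
= {p0, p1, p2} \ {p0}
{p1, p2}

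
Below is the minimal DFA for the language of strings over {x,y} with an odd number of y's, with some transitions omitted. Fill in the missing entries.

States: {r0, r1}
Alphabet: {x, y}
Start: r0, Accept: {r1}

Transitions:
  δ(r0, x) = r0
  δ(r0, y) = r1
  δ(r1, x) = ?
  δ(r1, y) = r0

From the language and accept set, identify what each state tracks — r0: even number of y's so far; r1: odd number of y's so far.
Each missing δ(q, a) is the state matching the new tracked value after reading a.
δ(r1, x) = r1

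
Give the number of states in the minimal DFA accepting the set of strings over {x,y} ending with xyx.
By Myhill–Nerode, count the distinguishable equivalence classes: 4 classes — one per longest suffix of the input that is a prefix of 'xyx' (lengths 0 through 3); only the length-3 class is accepting.
4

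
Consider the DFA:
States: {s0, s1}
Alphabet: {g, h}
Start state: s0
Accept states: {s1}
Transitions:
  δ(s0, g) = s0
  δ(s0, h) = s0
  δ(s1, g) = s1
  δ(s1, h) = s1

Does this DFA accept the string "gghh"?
Processing string "gghh":
  s0 --g--> s0
  s0 --g--> s0
  s0 --h--> s0
  s0 --h--> s0
Final state: s0
Accept states: {s1}
No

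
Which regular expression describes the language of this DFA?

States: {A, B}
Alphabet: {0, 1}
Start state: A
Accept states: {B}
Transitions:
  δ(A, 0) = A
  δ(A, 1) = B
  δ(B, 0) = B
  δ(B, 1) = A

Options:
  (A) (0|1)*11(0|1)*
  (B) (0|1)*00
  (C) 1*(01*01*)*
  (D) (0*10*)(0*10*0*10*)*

Check each option against the DFA on short strings; one disagreement eliminates an option:
  (A) (0|1)*11(0|1)*: on '1' the DFA goes A → B and accepts (B ∈ Accept), but the regex does not match it → eliminate
  (B) (0|1)*00: on '1' the DFA goes A → B and accepts (B ∈ Accept), but the regex does not match it → eliminate
  (C) 1*(01*01*)*: on ε the DFA stays in A and rejects (A ∉ Accept), but the regex matches it → eliminate
  (D) (0*10*)(0*10*0*10*)*: agrees with the DFA on every string of length ≤ 6
Only (D) is consistent with the DFA.
(D) (0*10*)(0*10*0*10*)*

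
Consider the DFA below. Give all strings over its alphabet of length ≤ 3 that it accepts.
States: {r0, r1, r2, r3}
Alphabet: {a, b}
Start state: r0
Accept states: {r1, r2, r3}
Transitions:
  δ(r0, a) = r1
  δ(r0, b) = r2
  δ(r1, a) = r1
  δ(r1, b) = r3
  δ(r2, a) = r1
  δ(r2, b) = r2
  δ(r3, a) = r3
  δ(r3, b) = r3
a, b, aa, ab, ba, bb, aaa, aab, aba, abb, baa, bab, bba, bbb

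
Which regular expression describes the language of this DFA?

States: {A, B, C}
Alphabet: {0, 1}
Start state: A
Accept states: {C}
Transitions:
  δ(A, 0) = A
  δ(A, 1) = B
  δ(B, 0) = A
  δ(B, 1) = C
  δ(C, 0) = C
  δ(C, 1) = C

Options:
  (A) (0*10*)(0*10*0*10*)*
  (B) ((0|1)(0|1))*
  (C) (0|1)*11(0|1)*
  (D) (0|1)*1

Check each option against the DFA on short strings; one disagreement eliminates an option:
  (A) (0*10*)(0*10*0*10*)*: on '1' the DFA goes A → B and rejects (B ∉ Accept), but the regex matches it → eliminate
  (B) ((0|1)(0|1))*: on ε the DFA stays in A and rejects (A ∉ Accept), but the regex matches it → eliminate
  (C) (0|1)*11(0|1)*: agrees with the DFA on every string of length ≤ 6
  (D) (0|1)*1: on '1' the DFA goes A → B and rejects (B ∉ Accept), but the regex matches it → eliminate
Only (C) is consistent with the DFA.
(C) (0|1)*11(0|1)*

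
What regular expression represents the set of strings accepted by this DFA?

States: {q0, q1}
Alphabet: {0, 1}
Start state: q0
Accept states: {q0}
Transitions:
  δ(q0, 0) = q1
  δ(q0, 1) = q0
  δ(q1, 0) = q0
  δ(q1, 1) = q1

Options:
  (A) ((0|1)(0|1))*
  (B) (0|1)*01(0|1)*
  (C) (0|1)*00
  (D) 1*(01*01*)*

Check each option against the DFA on short strings; one disagreement eliminates an option:
  (A) ((0|1)(0|1))*: on '1' the DFA goes q0 → q0 and accepts (q0 ∈ Accept), but the regex does not match it → eliminate
  (B) (0|1)*01(0|1)*: on ε the DFA stays in q0 and accepts (q0 ∈ Accept), but the regex does not match it → eliminate
  (C) (0|1)*00: on ε the DFA stays in q0 and accepts (q0 ∈ Accept), but the regex does not match it → eliminate
  (D) 1*(01*01*)*: agrees with the DFA on every string of length ≤ 6
Only (D) is consistent with the DFA.
(D) 1*(01*01*)*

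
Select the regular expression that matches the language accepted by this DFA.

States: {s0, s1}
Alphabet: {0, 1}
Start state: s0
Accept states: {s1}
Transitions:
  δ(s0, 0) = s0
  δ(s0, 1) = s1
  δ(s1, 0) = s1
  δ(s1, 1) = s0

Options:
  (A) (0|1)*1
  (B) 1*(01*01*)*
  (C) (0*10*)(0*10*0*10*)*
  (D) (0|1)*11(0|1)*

Check each option against the DFA on short strings; one disagreement eliminates an option:
  (A) (0|1)*1: on '10' the DFA goes s0 → s1 → s1 and accepts (s1 ∈ Accept), but the regex does not match it → eliminate
  (B) 1*(01*01*)*: on ε the DFA stays in s0 and rejects (s0 ∉ Accept), but the regex matches it → eliminate
  (C) (0*10*)(0*10*0*10*)*: agrees with the DFA on every string of length ≤ 6
  (D) (0|1)*11(0|1)*: on '1' the DFA goes s0 → s1 and accepts (s1 ∈ Accept), but the regex does not match it → eliminate
Only (C) is consistent with the DFA.
(C) (0*10*)(0*10*0*10*)*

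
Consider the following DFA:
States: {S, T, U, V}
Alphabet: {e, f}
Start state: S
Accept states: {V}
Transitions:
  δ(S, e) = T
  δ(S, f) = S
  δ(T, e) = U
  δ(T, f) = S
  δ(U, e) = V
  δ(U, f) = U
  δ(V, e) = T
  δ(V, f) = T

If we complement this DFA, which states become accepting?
Complement accept states = All states \ Original accept states
= {S, T, U, V} \ {V}
{S, T, U}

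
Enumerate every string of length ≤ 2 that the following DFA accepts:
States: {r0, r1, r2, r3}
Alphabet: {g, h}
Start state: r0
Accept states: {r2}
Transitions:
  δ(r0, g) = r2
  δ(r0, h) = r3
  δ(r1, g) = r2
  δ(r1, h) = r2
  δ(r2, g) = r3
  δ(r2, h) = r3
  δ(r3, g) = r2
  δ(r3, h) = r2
g, hg, hh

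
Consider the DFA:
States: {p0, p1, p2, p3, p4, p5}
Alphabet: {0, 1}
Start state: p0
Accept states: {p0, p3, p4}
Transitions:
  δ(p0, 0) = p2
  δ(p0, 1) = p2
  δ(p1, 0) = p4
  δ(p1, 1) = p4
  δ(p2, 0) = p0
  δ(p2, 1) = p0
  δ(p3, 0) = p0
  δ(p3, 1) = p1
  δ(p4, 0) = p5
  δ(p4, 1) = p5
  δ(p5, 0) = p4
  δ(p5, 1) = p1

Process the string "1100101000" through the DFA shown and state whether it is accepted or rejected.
Processing string "1100101000":
  p0 --1--> p2
  p2 --1--> p0
  p0 --0--> p2
  p2 --0--> p0
  p0 --1--> p2
  p2 --0--> p0
  p0 --1--> p2
  p2 --0--> p0
  p0 --0--> p2
  p2 --0--> p0
Final state: p0
Accept states: {p0, p3, p4}
Yes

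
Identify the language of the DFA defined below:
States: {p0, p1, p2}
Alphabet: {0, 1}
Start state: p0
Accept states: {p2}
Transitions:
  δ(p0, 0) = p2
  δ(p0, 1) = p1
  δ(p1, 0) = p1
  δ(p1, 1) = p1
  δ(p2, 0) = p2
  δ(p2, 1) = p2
Testing a few strings:
  '011' → accept
  '001' → accept
  '110' → reject
  '00' → accept
State roles: p0=no input read; p1=started with 1 (dead); p2=started with 0
All binary strings starting with 0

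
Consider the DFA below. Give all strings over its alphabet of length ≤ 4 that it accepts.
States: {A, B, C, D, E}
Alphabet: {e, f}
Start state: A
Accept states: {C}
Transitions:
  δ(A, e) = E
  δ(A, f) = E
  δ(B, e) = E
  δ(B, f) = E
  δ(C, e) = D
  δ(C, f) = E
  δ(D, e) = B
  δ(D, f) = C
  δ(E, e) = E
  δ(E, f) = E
None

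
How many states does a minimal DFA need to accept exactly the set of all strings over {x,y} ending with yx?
By Myhill–Nerode, count the distinguishable equivalence classes: three classes — suffix matches ε, y, or yx.
3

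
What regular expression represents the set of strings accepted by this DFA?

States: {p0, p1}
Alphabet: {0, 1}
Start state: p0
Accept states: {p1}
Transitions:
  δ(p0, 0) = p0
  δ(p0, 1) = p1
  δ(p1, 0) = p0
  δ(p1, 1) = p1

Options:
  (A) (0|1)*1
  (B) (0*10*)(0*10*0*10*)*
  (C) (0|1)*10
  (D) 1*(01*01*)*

Check each option against the DFA on short strings; one disagreement eliminates an option:
  (A) (0|1)*1: agrees with the DFA on every string of length ≤ 6
  (B) (0*10*)(0*10*0*10*)*: on '10' the DFA goes p0 → p1 → p0 and rejects (p0 ∉ Accept), but the regex matches it → eliminate
  (C) (0|1)*10: on '1' the DFA goes p0 → p1 and accepts (p1 ∈ Accept), but the regex does not match it → eliminate
  (D) 1*(01*01*)*: on ε the DFA stays in p0 and rejects (p0 ∉ Accept), but the regex matches it → eliminate
Only (A) is consistent with the DFA.
(A) (0|1)*1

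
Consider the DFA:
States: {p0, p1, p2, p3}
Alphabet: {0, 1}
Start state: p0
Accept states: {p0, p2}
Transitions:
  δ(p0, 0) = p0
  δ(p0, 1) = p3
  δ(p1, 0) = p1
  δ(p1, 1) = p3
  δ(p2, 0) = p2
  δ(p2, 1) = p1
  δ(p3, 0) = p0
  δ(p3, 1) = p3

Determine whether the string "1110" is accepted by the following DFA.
Processing string "1110":
  p0 --1--> p3
  p3 --1--> p3
  p3 --1--> p3
  p3 --0--> p0
Final state: p0
Accept states: {p0, p2}
Yes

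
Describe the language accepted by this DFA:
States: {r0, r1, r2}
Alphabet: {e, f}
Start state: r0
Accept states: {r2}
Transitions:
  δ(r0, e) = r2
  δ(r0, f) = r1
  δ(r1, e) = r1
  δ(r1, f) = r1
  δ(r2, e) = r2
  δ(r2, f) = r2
Testing a few strings:
  'fee' → reject
  'ee' → accept
  'eef' → accept
  'eff' → accept
State roles: r0=no input read; r1=started with f (dead); r2=started with e
All strings over {e,f} starting with e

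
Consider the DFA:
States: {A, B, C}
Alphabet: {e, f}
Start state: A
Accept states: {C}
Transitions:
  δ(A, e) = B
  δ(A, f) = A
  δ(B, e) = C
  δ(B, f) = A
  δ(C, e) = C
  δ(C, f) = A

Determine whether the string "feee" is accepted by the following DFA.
Processing string "feee":
  A --f--> A
  A --e--> B
  B --e--> C
  C --e--> C
Final state: C
Accept states: {C}
Yes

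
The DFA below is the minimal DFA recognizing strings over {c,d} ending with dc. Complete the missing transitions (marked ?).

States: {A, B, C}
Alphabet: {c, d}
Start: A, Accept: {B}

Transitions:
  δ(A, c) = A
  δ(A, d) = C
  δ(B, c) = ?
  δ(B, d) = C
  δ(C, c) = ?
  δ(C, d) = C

From the language and accept set, identify what each state tracks — A: no suffix match; B: suffix is dc; C: one trailing d.
Each missing δ(q, a) is the state matching the new tracked value after reading a.
δ(B, c) = A; δ(C, c) = B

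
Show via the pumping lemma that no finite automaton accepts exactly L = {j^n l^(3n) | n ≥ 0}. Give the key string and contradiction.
Assume L is regular with pumping length p. Idea: pumping the j-block breaks the 1:3 ratio.
Choose s = j^p l^(3p) (length 4p ≥ p). By the pumping lemma, s = xyz with |xy| ≤ p, |y| > 0, so y = j^k with k ≥ 1. Then xy²z = j^(p+k) l^(3p). For this to be in L we would need 3p = 3(p+k), i.e. 3k = 0, contradicting k ≥ 1. So xy²z ∉ L.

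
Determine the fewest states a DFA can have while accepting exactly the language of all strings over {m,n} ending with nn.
By Myhill–Nerode, count the distinguishable equivalence classes: 3 classes — one per longest suffix of the input that is a prefix of 'nn' (lengths 0 through 2); only the length-2 class is accepting.
3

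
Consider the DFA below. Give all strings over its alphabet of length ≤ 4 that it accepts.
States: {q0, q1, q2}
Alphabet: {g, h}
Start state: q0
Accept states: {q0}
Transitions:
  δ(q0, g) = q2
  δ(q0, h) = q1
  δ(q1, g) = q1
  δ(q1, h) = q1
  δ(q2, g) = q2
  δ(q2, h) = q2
ε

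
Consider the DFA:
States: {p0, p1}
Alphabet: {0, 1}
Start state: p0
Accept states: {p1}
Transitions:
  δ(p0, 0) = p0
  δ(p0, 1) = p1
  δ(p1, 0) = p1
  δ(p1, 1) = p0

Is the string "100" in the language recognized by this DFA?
Processing string "100":
  p0 --1--> p1
  p1 --0--> p1
  p1 --0--> p1
Final state: p1
Accept states: {p1}
Yes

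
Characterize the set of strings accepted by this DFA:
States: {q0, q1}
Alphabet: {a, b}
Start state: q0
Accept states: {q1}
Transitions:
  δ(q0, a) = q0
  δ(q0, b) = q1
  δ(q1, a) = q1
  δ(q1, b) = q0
Testing a few strings:
  'aab' → accept
  'ba' → accept
  'ab' → accept
  'bb' → reject
State roles: q0=even number of b's so far; q1=odd number of b's so far
All strings over {a,b} with an odd number of b's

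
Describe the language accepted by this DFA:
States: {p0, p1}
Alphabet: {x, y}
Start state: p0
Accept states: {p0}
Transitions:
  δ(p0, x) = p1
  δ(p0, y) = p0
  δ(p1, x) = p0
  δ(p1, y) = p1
Testing a few strings:
  'x' → reject
  'y' → accept
  'yyx' → reject
  'xx' → accept
State roles: p0=even number of x's so far; p1=odd number of x's so far
All strings over {x,y} with an even number of x's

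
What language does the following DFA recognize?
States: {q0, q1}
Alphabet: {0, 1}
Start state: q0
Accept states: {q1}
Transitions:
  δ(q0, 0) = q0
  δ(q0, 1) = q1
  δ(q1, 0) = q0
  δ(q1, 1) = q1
Testing a few strings:
  '11' → accept
  '0' → reject
  '110' → reject
  '1' → accept
State roles: q0=last symbol not 1; q1=last symbol is 1
All binary strings ending with 1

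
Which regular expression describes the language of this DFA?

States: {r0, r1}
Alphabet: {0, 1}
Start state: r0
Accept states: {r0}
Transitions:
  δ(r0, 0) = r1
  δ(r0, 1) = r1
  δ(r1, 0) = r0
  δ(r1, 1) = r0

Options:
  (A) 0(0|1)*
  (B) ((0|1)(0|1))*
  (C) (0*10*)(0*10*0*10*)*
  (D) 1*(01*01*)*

Check each option against the DFA on short strings; one disagreement eliminates an option:
  (A) 0(0|1)*: on ε the DFA stays in r0 and accepts (r0 ∈ Accept), but the regex does not match it → eliminate
  (B) ((0|1)(0|1))*: agrees with the DFA on every string of length ≤ 6
  (C) (0*10*)(0*10*0*10*)*: on ε the DFA stays in r0 and accepts (r0 ∈ Accept), but the regex does not match it → eliminate
  (D) 1*(01*01*)*: on '1' the DFA goes r0 → r1 and rejects (r1 ∉ Accept), but the regex matches it → eliminate
Only (B) is consistent with the DFA.
(B) ((0|1)(0|1))*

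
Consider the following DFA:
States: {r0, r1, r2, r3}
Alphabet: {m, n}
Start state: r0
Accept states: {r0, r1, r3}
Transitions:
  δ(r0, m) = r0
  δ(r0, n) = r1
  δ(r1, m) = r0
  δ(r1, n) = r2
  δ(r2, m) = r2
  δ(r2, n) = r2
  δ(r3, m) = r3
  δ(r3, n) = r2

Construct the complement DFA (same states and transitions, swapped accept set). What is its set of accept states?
Complement accept states = All states \ Original accept states
= {r0, r1, r2, r3} \ {r0, r1, r3}
{r2}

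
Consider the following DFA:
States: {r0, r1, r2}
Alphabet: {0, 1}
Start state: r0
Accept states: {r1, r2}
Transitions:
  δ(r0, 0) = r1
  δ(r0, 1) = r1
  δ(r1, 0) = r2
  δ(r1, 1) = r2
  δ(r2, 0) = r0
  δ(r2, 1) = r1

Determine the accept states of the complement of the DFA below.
Complement accept states = All states \ Original accept states
= {r0, r1, r2} \ {r1, r2}
{r0}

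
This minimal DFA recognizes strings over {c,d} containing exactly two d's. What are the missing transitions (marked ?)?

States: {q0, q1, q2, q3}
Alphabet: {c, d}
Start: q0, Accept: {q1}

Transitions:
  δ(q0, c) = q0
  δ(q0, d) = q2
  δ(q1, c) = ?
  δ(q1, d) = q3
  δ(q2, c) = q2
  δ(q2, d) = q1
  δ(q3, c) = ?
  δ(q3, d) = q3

From the language and accept set, identify what each state tracks — q0: zero d's; q1: two d's; q2: one d; q3: ≥ three d's (dead).
Each missing δ(q, a) is the state matching the new tracked value after reading a.
δ(q1, c) = q1; δ(q3, c) = q3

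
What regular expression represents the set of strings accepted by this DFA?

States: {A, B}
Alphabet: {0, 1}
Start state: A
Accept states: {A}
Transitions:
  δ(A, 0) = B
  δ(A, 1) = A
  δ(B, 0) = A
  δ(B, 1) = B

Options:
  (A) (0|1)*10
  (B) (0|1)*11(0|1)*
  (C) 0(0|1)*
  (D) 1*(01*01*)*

Check each option against the DFA on short strings; one disagreement eliminates an option:
  (A) (0|1)*10: on ε the DFA stays in A and accepts (A ∈ Accept), but the regex does not match it → eliminate
  (B) (0|1)*11(0|1)*: on ε the DFA stays in A and accepts (A ∈ Accept), but the regex does not match it → eliminate
  (C) 0(0|1)*: on ε the DFA stays in A and accepts (A ∈ Accept), but the regex does not match it → eliminate
  (D) 1*(01*01*)*: agrees with the DFA on every string of length ≤ 6
Only (D) is consistent with the DFA.
(D) 1*(01*01*)*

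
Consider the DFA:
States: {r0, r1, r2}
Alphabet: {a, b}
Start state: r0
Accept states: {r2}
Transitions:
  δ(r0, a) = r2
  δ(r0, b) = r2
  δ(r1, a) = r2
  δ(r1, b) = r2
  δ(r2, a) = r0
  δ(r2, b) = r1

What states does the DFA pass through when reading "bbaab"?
read 'b': r0 → r2
  read 'b': r2 → r1
  read 'a': r1 → r2
  read 'a': r2 → r0
  read 'b': r0 → r2
r0 -> r2 -> r1 -> r2 -> r0 -> r2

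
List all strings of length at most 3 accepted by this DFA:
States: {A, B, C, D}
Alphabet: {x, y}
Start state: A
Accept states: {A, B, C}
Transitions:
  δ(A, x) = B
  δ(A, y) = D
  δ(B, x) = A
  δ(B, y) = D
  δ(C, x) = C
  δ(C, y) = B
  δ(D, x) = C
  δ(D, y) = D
ε, x, xx, yx, xxx, xyx, yxx, yxy, yyx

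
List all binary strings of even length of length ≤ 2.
ε, 00, 01, 10, 11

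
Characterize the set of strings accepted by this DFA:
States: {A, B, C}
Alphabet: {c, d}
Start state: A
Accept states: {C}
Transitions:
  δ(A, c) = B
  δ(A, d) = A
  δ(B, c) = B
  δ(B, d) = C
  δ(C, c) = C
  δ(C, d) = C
Testing a few strings:
  'cccc' → reject
  'd' → reject
  'c' → reject
  'cd' → accept
State roles: A=no c seen yet; B=seen a c, waiting for d; C=substring cd seen
All strings over {c,d} containing the substring cd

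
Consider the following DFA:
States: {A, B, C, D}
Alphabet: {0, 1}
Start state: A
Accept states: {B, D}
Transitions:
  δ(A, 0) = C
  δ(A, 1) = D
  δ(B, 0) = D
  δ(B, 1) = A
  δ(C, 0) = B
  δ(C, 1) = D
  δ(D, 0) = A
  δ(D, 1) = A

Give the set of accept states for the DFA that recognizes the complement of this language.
Complement accept states = All states \ Original accept states
= {A, B, C, D} \ {B, D}
{A, C}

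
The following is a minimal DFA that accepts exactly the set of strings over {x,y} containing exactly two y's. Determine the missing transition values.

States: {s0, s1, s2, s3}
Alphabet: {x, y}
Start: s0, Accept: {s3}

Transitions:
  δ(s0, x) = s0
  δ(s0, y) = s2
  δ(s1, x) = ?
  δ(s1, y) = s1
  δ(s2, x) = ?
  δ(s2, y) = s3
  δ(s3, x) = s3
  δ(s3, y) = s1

From the language and accept set, identify what each state tracks — s0: zero y's; s1: ≥ three y's (dead); s2: one y; s3: two y's.
Each missing δ(q, a) is the state matching the new tracked value after reading a.
δ(s1, x) = s1; δ(s2, x) = s2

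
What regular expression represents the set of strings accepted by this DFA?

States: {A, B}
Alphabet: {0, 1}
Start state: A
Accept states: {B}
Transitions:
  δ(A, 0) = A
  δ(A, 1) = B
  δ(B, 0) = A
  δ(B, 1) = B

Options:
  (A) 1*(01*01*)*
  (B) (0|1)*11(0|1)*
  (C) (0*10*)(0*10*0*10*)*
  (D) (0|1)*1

Check each option against the DFA on short strings; one disagreement eliminates an option:
  (A) 1*(01*01*)*: on ε the DFA stays in A and rejects (A ∉ Accept), but the regex matches it → eliminate
  (B) (0|1)*11(0|1)*: on '1' the DFA goes A → B and accepts (B ∈ Accept), but the regex does not match it → eliminate
  (C) (0*10*)(0*10*0*10*)*: on '10' the DFA goes A → B → A and rejects (A ∉ Accept), but the regex matches it → eliminate
  (D) (0|1)*1: agrees with the DFA on every string of length ≤ 6
Only (D) is consistent with the DFA.
(D) (0|1)*1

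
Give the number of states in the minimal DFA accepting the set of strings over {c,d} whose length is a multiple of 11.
By Myhill–Nerode, count the distinguishable equivalence classes: 11 classes — one per residue of the length mod 11; class i is distinguished from class j by any string of length (11 − i) mod 11.
11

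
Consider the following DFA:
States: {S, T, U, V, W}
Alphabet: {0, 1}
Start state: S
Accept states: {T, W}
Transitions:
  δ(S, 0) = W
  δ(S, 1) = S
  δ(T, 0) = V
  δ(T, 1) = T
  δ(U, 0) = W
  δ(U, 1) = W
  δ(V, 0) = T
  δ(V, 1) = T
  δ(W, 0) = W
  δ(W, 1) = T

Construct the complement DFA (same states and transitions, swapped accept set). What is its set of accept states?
Complement accept states = All states \ Original accept states
= {S, T, U, V, W} \ {T, W}
{S, U, V}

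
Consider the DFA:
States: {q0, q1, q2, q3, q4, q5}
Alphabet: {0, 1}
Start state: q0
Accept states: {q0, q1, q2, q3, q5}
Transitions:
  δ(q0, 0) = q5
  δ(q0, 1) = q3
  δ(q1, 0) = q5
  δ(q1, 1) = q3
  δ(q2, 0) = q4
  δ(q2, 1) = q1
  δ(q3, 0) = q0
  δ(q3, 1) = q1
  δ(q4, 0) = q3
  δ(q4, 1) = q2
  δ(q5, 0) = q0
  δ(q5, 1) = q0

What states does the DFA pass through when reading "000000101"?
read '0': q0 → q5
  read '0': q5 → q0
  read '0': q0 → q5
  read '0': q5 → q0
  read '0': q0 → q5
  read '0': q5 → q0
  read '1': q0 → q3
  read '0': q3 → q0
  read '1': q0 → q3
q0 -> q5 -> q0 -> q5 -> q0 -> q5 -> q0 -> q3 -> q0 -> q3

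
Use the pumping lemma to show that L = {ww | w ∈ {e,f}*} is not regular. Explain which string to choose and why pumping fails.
Assume L is regular with pumping length p. Idea: pumping the leading e-block breaks the equality of the two halves.
Choose s = e^p f e^p f ∈ L (with w = e^p f). |s| = 2p+2 ≥ p. By the pumping lemma, s = xyz with |xy| ≤ p, |y| > 0, so y = e^k with k ≥ 1, in the first e-block. Then xy²z = e^(p+k) f e^p f, of length 2p+2+k. If k is odd this length is odd, so it cannot be of the form ww. If k is even, each half has length p+1+k/2 ≤ p+k, so the first half lies entirely inside the leading e-block and contains no f, while the second half ends in f; the halves differ. Either way xy²z ∉ L.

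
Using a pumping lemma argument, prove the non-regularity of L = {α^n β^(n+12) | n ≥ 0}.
Assume L is regular with pumping length p. Idea: pumping the α-block breaks the fixed offset of 12.
Choose s = α^p β^(p+12) ∈ L. By the pumping lemma, s = xyz with |xy| ≤ p, |y| > 0, so y = α^k with k ≥ 1. Then xy²z = α^(p+k) β^(p+12). For this to be in L we would need p+12 = (p+k)+12, i.e. k = 0, contradicting k ≥ 1. So xy²z ∉ L.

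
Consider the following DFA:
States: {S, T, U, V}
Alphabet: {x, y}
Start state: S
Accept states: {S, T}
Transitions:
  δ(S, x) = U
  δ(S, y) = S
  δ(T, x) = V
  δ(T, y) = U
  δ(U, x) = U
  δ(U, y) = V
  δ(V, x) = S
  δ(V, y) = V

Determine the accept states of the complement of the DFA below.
Complement accept states = All states \ Original accept states
= {S, T, U, V} \ {S, T}
{U, V}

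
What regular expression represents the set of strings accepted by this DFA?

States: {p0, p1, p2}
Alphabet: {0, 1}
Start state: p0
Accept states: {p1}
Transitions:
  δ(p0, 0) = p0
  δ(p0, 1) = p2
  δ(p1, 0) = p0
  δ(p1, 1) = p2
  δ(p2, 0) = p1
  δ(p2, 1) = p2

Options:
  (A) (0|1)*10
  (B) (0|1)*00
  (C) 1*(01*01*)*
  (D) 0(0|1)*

Check each option against the DFA on short strings; one disagreement eliminates an option:
  (A) (0|1)*10: agrees with the DFA on every string of length ≤ 6
  (B) (0|1)*00: on '00' the DFA goes p0 → p0 → p0 and rejects (p0 ∉ Accept), but the regex matches it → eliminate
  (C) 1*(01*01*)*: on ε the DFA stays in p0 and rejects (p0 ∉ Accept), but the regex matches it → eliminate
  (D) 0(0|1)*: on '0' the DFA goes p0 → p0 and rejects (p0 ∉ Accept), but the regex matches it → eliminate
Only (A) is consistent with the DFA.
(A) (0|1)*10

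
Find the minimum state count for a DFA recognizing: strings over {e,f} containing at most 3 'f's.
By Myhill–Nerode, count the distinguishable equivalence classes: 5 classes — having seen 0, 1, …, 3, or >3 copies of 'f'; counts 0 through 3 are accepting and >3 is dead.
5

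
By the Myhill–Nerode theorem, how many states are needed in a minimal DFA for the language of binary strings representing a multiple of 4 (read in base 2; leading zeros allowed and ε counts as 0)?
By Myhill–Nerode, count the distinguishable equivalence classes: three classes — value mod 4 is 0, 2, or odd (residues 1 and 3 are indistinguishable: 2r+b mod 4 depends only on r mod 2).
3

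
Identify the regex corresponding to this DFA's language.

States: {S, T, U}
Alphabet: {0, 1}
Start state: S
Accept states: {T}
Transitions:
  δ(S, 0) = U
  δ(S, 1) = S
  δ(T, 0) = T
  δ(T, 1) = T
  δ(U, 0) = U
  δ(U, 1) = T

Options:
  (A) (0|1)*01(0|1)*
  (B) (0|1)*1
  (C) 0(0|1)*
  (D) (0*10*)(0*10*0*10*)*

Check each option against the DFA on short strings; one disagreement eliminates an option:
  (A) (0|1)*01(0|1)*: agrees with the DFA on every string of length ≤ 6
  (B) (0|1)*1: on '1' the DFA goes S → S and rejects (S ∉ Accept), but the regex matches it → eliminate
  (C) 0(0|1)*: on '0' the DFA goes S → U and rejects (U ∉ Accept), but the regex matches it → eliminate
  (D) (0*10*)(0*10*0*10*)*: on '1' the DFA goes S → S and rejects (S ∉ Accept), but the regex matches it → eliminate
Only (A) is consistent with the DFA.
(A) (0|1)*01(0|1)*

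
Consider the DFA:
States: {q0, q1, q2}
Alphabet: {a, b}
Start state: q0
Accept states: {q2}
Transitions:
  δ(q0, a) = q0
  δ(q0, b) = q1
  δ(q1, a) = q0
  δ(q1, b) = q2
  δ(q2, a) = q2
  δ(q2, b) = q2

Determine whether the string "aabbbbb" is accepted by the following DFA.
Processing string "aabbbbb":
  q0 --a--> q0
  q0 --a--> q0
  q0 --b--> q1
  q1 --b--> q2
  q2 --b--> q2
  q2 --b--> q2
  q2 --b--> q2
Final state: q2
Accept states: {q2}
Yes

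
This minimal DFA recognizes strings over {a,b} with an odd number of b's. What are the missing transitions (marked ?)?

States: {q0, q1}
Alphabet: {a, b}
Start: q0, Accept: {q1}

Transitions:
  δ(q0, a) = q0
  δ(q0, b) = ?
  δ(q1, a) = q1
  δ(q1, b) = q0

From the language and accept set, identify what each state tracks — q0: even number of b's so far; q1: odd number of b's so far.
Each missing δ(q, a) is the state matching the new tracked value after reading a.
δ(q0, b) = q1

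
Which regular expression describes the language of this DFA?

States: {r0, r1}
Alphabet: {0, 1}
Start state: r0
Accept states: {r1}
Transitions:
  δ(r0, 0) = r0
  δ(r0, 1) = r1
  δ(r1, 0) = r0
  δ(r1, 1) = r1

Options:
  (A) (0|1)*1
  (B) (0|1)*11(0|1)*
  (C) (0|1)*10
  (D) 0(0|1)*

Check each option against the DFA on short strings; one disagreement eliminates an option:
  (A) (0|1)*1: agrees with the DFA on every string of length ≤ 6
  (B) (0|1)*11(0|1)*: on '1' the DFA goes r0 → r1 and accepts (r1 ∈ Accept), but the regex does not match it → eliminate
  (C) (0|1)*10: on '1' the DFA goes r0 → r1 and accepts (r1 ∈ Accept), but the regex does not match it → eliminate
  (D) 0(0|1)*: on '0' the DFA goes r0 → r0 and rejects (r0 ∉ Accept), but the regex matches it → eliminate
Only (A) is consistent with the DFA.
(A) (0|1)*1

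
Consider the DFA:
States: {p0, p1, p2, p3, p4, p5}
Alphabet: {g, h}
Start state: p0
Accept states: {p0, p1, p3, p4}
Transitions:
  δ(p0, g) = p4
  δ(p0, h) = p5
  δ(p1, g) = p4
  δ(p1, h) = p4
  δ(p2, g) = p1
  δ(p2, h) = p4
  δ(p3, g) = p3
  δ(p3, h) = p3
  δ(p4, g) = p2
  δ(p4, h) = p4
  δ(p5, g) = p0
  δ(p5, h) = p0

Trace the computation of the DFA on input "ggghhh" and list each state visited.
read 'g': p0 → p4
  read 'g': p4 → p2
  read 'g': p2 → p1
  read 'h': p1 → p4
  read 'h': p4 → p4
  read 'h': p4 → p4
p0 -> p4 -> p2 -> p1 -> p4 -> p4 -> p4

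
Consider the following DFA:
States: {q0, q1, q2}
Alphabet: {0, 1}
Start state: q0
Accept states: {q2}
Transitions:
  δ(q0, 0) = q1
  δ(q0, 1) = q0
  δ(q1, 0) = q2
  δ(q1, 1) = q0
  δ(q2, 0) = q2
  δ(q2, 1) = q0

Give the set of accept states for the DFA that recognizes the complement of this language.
Complement accept states = All states \ Original accept states
= {q0, q1, q2} \ {q2}
{q0, q1}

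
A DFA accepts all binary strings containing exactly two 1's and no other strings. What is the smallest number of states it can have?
By Myhill–Nerode, count the distinguishable equivalence classes: four classes — 0, 1, 2, or ≥3 1's seen.
4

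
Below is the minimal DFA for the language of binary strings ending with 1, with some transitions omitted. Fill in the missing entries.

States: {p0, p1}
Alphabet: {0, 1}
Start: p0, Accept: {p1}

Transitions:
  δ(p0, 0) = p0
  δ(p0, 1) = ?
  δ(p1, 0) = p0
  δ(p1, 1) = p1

From the language and accept set, identify what each state tracks — p0: last symbol not 1; p1: last symbol is 1.
Each missing δ(q, a) is the state matching the new tracked value after reading a.
δ(p0, 1) = p1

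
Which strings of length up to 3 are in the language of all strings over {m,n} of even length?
ε, mm, mn, nm, nn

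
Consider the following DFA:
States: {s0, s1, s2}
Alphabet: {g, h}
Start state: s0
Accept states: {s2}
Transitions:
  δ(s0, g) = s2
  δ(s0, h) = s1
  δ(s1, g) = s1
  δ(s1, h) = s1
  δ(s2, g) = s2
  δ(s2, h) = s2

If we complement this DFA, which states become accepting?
Complement accept states = All states \ Original accept states
= {s0, s1, s2} \ {s2}
{s0, s1}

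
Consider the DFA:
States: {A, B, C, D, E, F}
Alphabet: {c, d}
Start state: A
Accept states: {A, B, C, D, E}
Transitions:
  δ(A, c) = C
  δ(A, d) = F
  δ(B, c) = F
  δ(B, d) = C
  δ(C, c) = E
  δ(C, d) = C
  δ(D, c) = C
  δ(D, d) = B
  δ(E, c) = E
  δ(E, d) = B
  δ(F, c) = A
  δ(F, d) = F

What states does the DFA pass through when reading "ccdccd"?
read 'c': A → C
  read 'c': C → E
  read 'd': E → B
  read 'c': B → F
  read 'c': F → A
  read 'd': A → F
A -> C -> E -> B -> F -> A -> F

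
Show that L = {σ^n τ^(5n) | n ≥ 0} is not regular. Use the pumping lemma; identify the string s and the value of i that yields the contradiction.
Assume L is regular with pumping length p. Idea: pumping the σ-block breaks the 1:5 ratio.
Choose s = σ^p τ^(5p) (length 6p ≥ p). By the pumping lemma, s = xyz with |xy| ≤ p, |y| > 0, so y = σ^k with k ≥ 1. Then xy²z = σ^(p+k) τ^(5p). For this to be in L we would need 5p = 5(p+k), i.e. 5k = 0, contradicting k ≥ 1. So xy²z ∉ L.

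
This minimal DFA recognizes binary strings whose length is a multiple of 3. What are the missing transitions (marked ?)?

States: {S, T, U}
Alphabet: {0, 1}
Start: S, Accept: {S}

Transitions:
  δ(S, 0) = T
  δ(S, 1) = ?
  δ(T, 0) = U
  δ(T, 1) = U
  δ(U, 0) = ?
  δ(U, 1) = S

From the language and accept set, identify what each state tracks — S: length ≡ 0 (mod 3); T: length ≡ 1 (mod 3); U: length ≡ 2 (mod 3).
Each missing δ(q, a) is the state matching the new tracked value after reading a.
δ(S, 1) = T; δ(U, 0) = S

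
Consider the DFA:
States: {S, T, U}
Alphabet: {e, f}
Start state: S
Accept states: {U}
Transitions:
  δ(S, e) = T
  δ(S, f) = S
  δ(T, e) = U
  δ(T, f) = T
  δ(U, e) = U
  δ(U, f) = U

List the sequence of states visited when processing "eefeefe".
read 'e': S → T
  read 'e': T → U
  read 'f': U → U
  read 'e': U → U
  read 'e': U → U
  read 'f': U → U
  read 'e': U → U
S -> T -> U -> U -> U -> U -> U -> U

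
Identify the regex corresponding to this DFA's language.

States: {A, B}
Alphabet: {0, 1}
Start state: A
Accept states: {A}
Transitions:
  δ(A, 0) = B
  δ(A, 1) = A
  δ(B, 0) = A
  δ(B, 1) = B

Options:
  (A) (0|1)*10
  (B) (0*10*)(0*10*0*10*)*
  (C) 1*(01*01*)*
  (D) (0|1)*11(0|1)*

Check each option against the DFA on short strings; one disagreement eliminates an option:
  (A) (0|1)*10: on ε the DFA stays in A and accepts (A ∈ Accept), but the regex does not match it → eliminate
  (B) (0*10*)(0*10*0*10*)*: on ε the DFA stays in A and accepts (A ∈ Accept), but the regex does not match it → eliminate
  (C) 1*(01*01*)*: agrees with the DFA on every string of length ≤ 6
  (D) (0|1)*11(0|1)*: on ε the DFA stays in A and accepts (A ∈ Accept), but the regex does not match it → eliminate
Only (C) is consistent with the DFA.
(C) 1*(01*01*)*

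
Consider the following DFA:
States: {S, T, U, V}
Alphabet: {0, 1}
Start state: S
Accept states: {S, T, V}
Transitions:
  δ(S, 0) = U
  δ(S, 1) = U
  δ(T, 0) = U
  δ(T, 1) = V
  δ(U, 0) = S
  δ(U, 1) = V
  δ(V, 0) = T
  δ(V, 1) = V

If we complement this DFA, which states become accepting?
Complement accept states = All states \ Original accept states
= {S, T, U, V} \ {S, T, V}
{U}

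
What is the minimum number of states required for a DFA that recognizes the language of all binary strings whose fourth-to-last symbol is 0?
By Myhill–Nerode, count the distinguishable equivalence classes: 2^4 = 16 classes — the DFA must remember the last 4 symbols read; every pair of distinct length-4 suffixes is distinguishable by some continuation.
16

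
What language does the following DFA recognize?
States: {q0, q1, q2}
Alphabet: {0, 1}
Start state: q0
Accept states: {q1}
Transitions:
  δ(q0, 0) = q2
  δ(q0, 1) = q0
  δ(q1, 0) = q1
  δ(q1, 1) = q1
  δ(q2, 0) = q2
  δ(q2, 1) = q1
Testing a few strings:
  '0' → reject
  '100' → reject
  '000' → reject
  '01' → accept
State roles: q0=no 0 seen yet; q1=substring 01 seen; q2=seen a 0, waiting for 1
All binary strings containing the substring 01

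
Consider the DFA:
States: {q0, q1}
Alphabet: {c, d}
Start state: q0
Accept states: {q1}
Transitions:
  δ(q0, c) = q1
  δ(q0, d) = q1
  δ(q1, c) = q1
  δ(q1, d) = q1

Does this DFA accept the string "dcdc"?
Processing string "dcdc":
  q0 --d--> q1
  q1 --c--> q1
  q1 --d--> q1
  q1 --c--> q1
Final state: q1
Accept states: {q1}
Yes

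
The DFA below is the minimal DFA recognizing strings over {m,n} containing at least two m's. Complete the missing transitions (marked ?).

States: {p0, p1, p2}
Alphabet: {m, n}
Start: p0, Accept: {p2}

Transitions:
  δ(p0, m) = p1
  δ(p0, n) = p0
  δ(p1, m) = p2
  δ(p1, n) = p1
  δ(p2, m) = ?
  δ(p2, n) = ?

From the language and accept set, identify what each state tracks — p0: zero m's seen; p1: one m seen; p2: ≥ two m's seen.
Each missing δ(q, a) is the state matching the new tracked value after reading a.
δ(p2, m) = p2; δ(p2, n) = p2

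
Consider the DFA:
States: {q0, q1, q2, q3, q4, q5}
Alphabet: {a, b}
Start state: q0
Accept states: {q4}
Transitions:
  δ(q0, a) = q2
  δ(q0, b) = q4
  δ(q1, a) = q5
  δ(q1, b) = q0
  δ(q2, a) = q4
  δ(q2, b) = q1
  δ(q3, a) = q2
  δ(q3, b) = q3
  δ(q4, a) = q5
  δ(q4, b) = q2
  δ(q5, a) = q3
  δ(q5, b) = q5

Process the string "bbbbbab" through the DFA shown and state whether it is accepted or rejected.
Processing string "bbbbbab":
  q0 --b--> q4
  q4 --b--> q2
  q2 --b--> q1
  q1 --b--> q0
  q0 --b--> q4
  q4 --a--> q5
  q5 --b--> q5
Final state: q5
Accept states: {q4}
No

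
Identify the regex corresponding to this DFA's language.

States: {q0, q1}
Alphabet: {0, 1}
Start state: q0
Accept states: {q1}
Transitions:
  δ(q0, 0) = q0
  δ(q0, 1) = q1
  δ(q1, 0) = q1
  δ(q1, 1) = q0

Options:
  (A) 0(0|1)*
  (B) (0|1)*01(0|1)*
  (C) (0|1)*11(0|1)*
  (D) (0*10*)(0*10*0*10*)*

Check each option against the DFA on short strings; one disagreement eliminates an option:
  (A) 0(0|1)*: on '0' the DFA goes q0 → q0 and rejects (q0 ∉ Accept), but the regex matches it → eliminate
  (B) (0|1)*01(0|1)*: on '1' the DFA goes q0 → q1 and accepts (q1 ∈ Accept), but the regex does not match it → eliminate
  (C) (0|1)*11(0|1)*: on '1' the DFA goes q0 → q1 and accepts (q1 ∈ Accept), but the regex does not match it → eliminate
  (D) (0*10*)(0*10*0*10*)*: agrees with the DFA on every string of length ≤ 6
Only (D) is consistent with the DFA.
(D) (0*10*)(0*10*0*10*)*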